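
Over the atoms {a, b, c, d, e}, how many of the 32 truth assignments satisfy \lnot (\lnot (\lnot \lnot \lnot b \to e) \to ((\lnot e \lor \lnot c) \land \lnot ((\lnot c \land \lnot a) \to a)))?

6

Initial set: {T \lnot (\lnot (\lnot \lnot \lnot b \to e) \to ((\lnot e \lor \lnot c) \land \lnot ((\lnot c \land \lnot a) \to a)))}.
T \lnot (\lnot (\lnot \lnot \lnot b \to e) \to ((\lnot e \lor \lnot c) \land \lnot ((\lnot c \land \lnot a) \to a))): α-rule — add T \lnot (\lnot \lnot \lnot b \to e), F ((\lnot e \lor \lnot c) \land \lnot ((\lnot c \land \lnot a) \to a)).
T \lnot (\lnot \lnot \lnot b \to e): α-rule — add T \lnot \lnot \lnot b, F e.
T \lnot \lnot \lnot b: drop double negation, giving T \lnot b.
F ((\lnot e \lor \lnot c) \land \lnot ((\lnot c \land \lnot a) \to a)): β-rule — branch into F (\lnot e \lor \lnot c)  //  F \lnot ((\lnot c \land \lnot a) \to a).
  branch 1 (add F (\lnot e \lor \lnot c)):
    F (\lnot e \lor \lnot c): α-rule — add F \lnot e, F \lnot c.
    × closes — contains both e and \lnot e.
  branch 2 (add F \lnot ((\lnot c \land \lnot a) \to a)):
    F \lnot ((\lnot c \land \lnot a) \to a): β-rule — branch into F (\lnot c \land \lnot a)  //  T a.
      branch 2.1 (add F (\lnot c \land \lnot a)):
        F (\lnot c \land \lnot a): β-rule — branch into F \lnot c  //  F \lnot a.
          branch 2.1.1 (add F \lnot c):
            ○ open, literals {b=F, c=T, e=F}.
          branch 2.1.2 (add F \lnot a):
            ○ open, literals {a=T, b=F, e=F}.
      branch 2.2 (add T a):
        ○ open, literals {a=T, b=F, e=F}.
1 branch closed, 3 open.
Each open branch fixes some atoms; the unmentioned ones are free. Counting distinct full assignments: branch {b=F, c=T, e=F} (a, d) contributes 4 new; branch {a=T, b=F, e=F} (c, d) contributes 2 new; branch {a=T, b=F, e=F} (c, d) contributes 0 new. Total: 6.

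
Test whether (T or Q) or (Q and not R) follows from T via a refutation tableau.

Initial set: {T; not ((T or Q) or (Q and not R))}.
not ((T or Q) or (Q and not R)): α-rule — add not (T or Q), not (Q and not R).
not (T or Q): α-rule — add not T, not Q.
× closes — contains both T and not T.
All 1 branch closes.
Every branch closed, so the premises entail the conclusion.

Yes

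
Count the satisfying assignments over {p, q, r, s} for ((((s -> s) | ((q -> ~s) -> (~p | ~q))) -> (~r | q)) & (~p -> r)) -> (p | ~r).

Initial set: {(((((s -> s) | ((q -> ~s) -> (~p | ~q))) -> (~r | q)) & (~p -> r)) -> (p | ~r))}.
(((((s -> s) | ((q -> ~s) -> (~p | ~q))) -> (~r | q)) & (~p -> r)) -> (p | ~r)): β-rule — branch into ~((((s -> s) | ((q -> ~s) -> (~p | ~q))) -> (~r | q)) & (~p -> r))  //  (p | ~r).
  branch 1 (add ~((((s -> s) | ((q -> ~s) -> (~p | ~q))) -> (~r | q)) & (~p -> r))):
    ~((((s -> s) | ((q -> ~s) -> (~p | ~q))) -> (~r | q)) & (~p -> r)): β-rule — branch into ~(((s -> s) | ((q -> ~s) -> (~p | ~q))) -> (~r | q))  //  ~(~p -> r).
      branch 1.1 (add ~(((s -> s) | ((q -> ~s) -> (~p | ~q))) -> (~r | q))):
        ~(((s -> s) | ((q -> ~s) -> (~p | ~q))) -> (~r | q)): α-rule — add ((s -> s) | ((q -> ~s) -> (~p | ~q))), ~(~r | q).
        ~(~r | q): α-rule — add ~~r, ~q.
        ((s -> s) | ((q -> ~s) -> (~p | ~q))): β-rule — branch into (s -> s)  //  ((q -> ~s) -> (~p | ~q)).
          branch 1.1.1 (add (s -> s)):
            (s -> s): β-rule — branch into ~s  //  s.
              branch 1.1.1.1 (add ~s):
                ○ open, literals {q=F, r=T, s=F}.
              branch 1.1.1.2 (add s):
                ○ open, literals {q=F, r=T, s=T}.
          branch 1.1.2 (add ((q -> ~s) -> (~p | ~q))):
            ((q -> ~s) -> (~p | ~q)): β-rule — branch into ~(q -> ~s)  //  (~p | ~q).
              branch 1.1.2.1 (add ~(q -> ~s)):
                ~(q -> ~s): α-rule — add q, ~~s.
                × closes — contains both q and ~q.
              branch 1.1.2.2 (add (~p | ~q)):
                (~p | ~q): β-rule — branch into ~p  //  ~q.
                  branch 1.1.2.2.1 (add ~p):
                    ○ open, literals {p=F, q=F, r=T}.
                  branch 1.1.2.2.2 (add ~q):
                    ○ open, literals {q=F, r=T}.
      branch 1.2 (add ~(~p -> r)):
        ~(~p -> r): α-rule — add ~p, ~r.
        ○ open, literals {p=F, r=F}.
  branch 2 (add (p | ~r)):
    (p | ~r): β-rule — branch into p  //  ~r.
      branch 2.1 (add p):
        ○ open, literals {p=T}.
      branch 2.2 (add ~r):
        ○ open, literals {r=F}.
1 branch closed, 7 open.
Each open branch fixes some atoms; the unmentioned ones are free. Counting distinct full assignments: branch {q=F, r=T, s=F} (p) contributes 2 new; branch {q=F, r=T, s=T} (p) contributes 2 new; branch {p=F, q=F, r=T} (s) contributes 0 new; branch {q=F, r=T} (p, s) contributes 0 new; branch {p=F, r=F} (q, s) contributes 4 new; branch {p=T} (q, r, s) contributes 6 new; branch {r=F} (p, q, s) contributes 0 new. Total: 14.

14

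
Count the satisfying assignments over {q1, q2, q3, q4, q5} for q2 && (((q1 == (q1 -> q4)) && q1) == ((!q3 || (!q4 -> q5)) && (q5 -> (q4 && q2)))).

10

Initial set: {(q2 && (((q1 == (q1 -> q4)) && q1) == ((!q3 || (!q4 -> q5)) && (q5 -> (q4 && q2)))))}.
(q2 && (((q1 == (q1 -> q4)) && q1) == ((!q3 || (!q4 -> q5)) && (q5 -> (q4 && q2))))): α-rule — add q2, (((q1 == (q1 -> q4)) && q1) == ((!q3 || (!q4 -> q5)) && (q5 -> (q4 && q2)))).
(((q1 == (q1 -> q4)) && q1) == ((!q3 || (!q4 -> q5)) && (q5 -> (q4 && q2)))): β-rule — branch into ((q1 == (q1 -> q4)) && q1), ((!q3 || (!q4 -> q5)) && (q5 -> (q4 && q2)))  //  !((q1 == (q1 -> q4)) && q1), !((!q3 || (!q4 -> q5)) && (q5 -> (q4 && q2))).
  branch 1 (add ((q1 == (q1 -> q4)) && q1), ((!q3 || (!q4 -> q5)) && (q5 -> (q4 && q2)))):
    ((q1 == (q1 -> q4)) && q1): α-rule — add (q1 == (q1 -> q4)), q1.
    ((!q3 || (!q4 -> q5)) && (q5 -> (q4 && q2))): α-rule — add (!q3 || (!q4 -> q5)), (q5 -> (q4 && q2)).
    (q1 == (q1 -> q4)): β-rule — branch into q1, (q1 -> q4)  //  !q1, !(q1 -> q4).
      branch 1.1 (add q1, (q1 -> q4)):
        (!q3 || (!q4 -> q5)): β-rule — branch into !q3  //  (!q4 -> q5).
          branch 1.1.1 (add !q3):
            (q5 -> (q4 && q2)): β-rule — branch into !q5  //  (q4 && q2).
              branch 1.1.1.1 (add !q5):
                (q1 -> q4): β-rule — branch into !q1  //  q4.
                  branch 1.1.1.1.1 (add !q1):
                    × closes — contains both q1 and !q1.
                  branch 1.1.1.1.2 (add q4):
                    ○ open, literals {q1=1, q2=1, q3=0, q4=1, q5=0}.
              branch 1.1.1.2 (add (q4 && q2)):
                (q4 && q2): α-rule — add q4, q2.
                (q1 -> q4): β-rule — branch into !q1  //  q4.
                  branch 1.1.1.2.1 (add !q1):
                    × closes — contains both q1 and !q1.
                  branch 1.1.1.2.2 (add q4):
                    ○ open, literals {q1=1, q2=1, q3=0, q4=1}.
          branch 1.1.2 (add (!q4 -> q5)):
            (q5 -> (q4 && q2)): β-rule — branch into !q5  //  (q4 && q2).
              branch 1.1.2.1 (add !q5):
                (q1 -> q4): β-rule — branch into !q1  //  q4.
                  branch 1.1.2.1.1 (add !q1):
                    × closes — contains both q1 and !q1.
                  branch 1.1.2.1.2 (add q4):
                    (!q4 -> q5): β-rule — branch into !!q4  //  q5.
                      branch 1.1.2.1.2.1 (add !!q4):
                        ○ open, literals {q1=1, q2=1, q4=1, q5=0}.
                      branch 1.1.2.1.2.2 (add q5):
                        × closes — contains both q5 and !q5.
              branch 1.1.2.2 (add (q4 && q2)):
                (q4 && q2): α-rule — add q4, q2.
                (q1 -> q4): β-rule — branch into !q1  //  q4.
                  branch 1.1.2.2.1 (add !q1):
                    × closes — contains both q1 and !q1.
                  branch 1.1.2.2.2 (add q4):
                    (!q4 -> q5): β-rule — branch into !!q4  //  q5.
                      branch 1.1.2.2.2.1 (add !!q4):
                        ○ open, literals {q1=1, q2=1, q4=1}.
                      branch 1.1.2.2.2.2 (add q5):
                        ○ open, literals {q1=1, q2=1, q4=1, q5=1}.
      branch 1.2 (add !q1, !(q1 -> q4)):
        × closes — contains both q1 and !q1.
  branch 2 (add !((q1 == (q1 -> q4)) && q1), !((!q3 || (!q4 -> q5)) && (q5 -> (q4 && q2)))):
    !((q1 == (q1 -> q4)) && q1): β-rule — branch into !(q1 == (q1 -> q4))  //  !q1.
      branch 2.1 (add !(q1 == (q1 -> q4))):
        !((!q3 || (!q4 -> q5)) && (q5 -> (q4 && q2))): β-rule — branch into !(!q3 || (!q4 -> q5))  //  !(q5 -> (q4 && q2)).
          branch 2.1.1 (add !(!q3 || (!q4 -> q5))):
            !(!q3 || (!q4 -> q5)): α-rule — add !!q3, !(!q4 -> q5).
            !(!q4 -> q5): α-rule — add !q4, !q5.
            !(q1 == (q1 -> q4)): β-rule — branch into q1, !(q1 -> q4)  //  !q1, (q1 -> q4).
              branch 2.1.1.1 (add q1, !(q1 -> q4)):
                !(q1 -> q4): α-rule — add q1, !q4.
                ○ open, literals {q1=1, q2=1, q3=1, q4=0, q5=0}.
              branch 2.1.1.2 (add !q1, (q1 -> q4)):
                (q1 -> q4): β-rule — branch into !q1  //  q4.
                  branch 2.1.1.2.1 (add !q1):
                    ○ open, literals {q1=0, q2=1, q3=1, q4=0, q5=0}.
                  branch 2.1.1.2.2 (add q4):
                    × closes — contains both q4 and !q4.
          branch 2.1.2 (add !(q5 -> (q4 && q2))):
            !(q5 -> (q4 && q2)): α-rule — add q5, !(q4 && q2).
            !(q1 == (q1 -> q4)): β-rule — branch into q1, !(q1 -> q4)  //  !q1, (q1 -> q4).
              branch 2.1.2.1 (add q1, !(q1 -> q4)):
                !(q1 -> q4): α-rule — add q1, !q4.
                !(q4 && q2): β-rule — branch into !q4  //  !q2.
                  branch 2.1.2.1.1 (add !q4):
                    ○ open, literals {q1=1, q2=1, q4=0, q5=1}.
                  branch 2.1.2.1.2 (add !q2):
                    × closes — contains both q2 and !q2.
              branch 2.1.2.2 (add !q1, (q1 -> q4)):
                !(q4 && q2): β-rule — branch into !q4  //  !q2.
                  branch 2.1.2.2.1 (add !q4):
                    (q1 -> q4): β-rule — branch into !q1  //  q4.
                      branch 2.1.2.2.1.1 (add !q1):
                        ○ open, literals {q1=0, q2=1, q4=0, q5=1}.
                      branch 2.1.2.2.1.2 (add q4):
                        × closes — contains both q4 and !q4.
                  branch 2.1.2.2.2 (add !q2):
                    × closes — contains both q2 and !q2.
      branch 2.2 (add !q1):
        !((!q3 || (!q4 -> q5)) && (q5 -> (q4 && q2))): β-rule — branch into !(!q3 || (!q4 -> q5))  //  !(q5 -> (q4 && q2)).
          branch 2.2.1 (add !(!q3 || (!q4 -> q5))):
            !(!q3 || (!q4 -> q5)): α-rule — add !!q3, !(!q4 -> q5).
            !(!q4 -> q5): α-rule — add !q4, !q5.
            ○ open, literals {q1=0, q2=1, q3=1, q4=0, q5=0}.
          branch 2.2.2 (add !(q5 -> (q4 && q2))):
            !(q5 -> (q4 && q2)): α-rule — add q5, !(q4 && q2).
            !(q4 && q2): β-rule — branch into !q4  //  !q2.
              branch 2.2.2.1 (add !q4):
                ○ open, literals {q1=0, q2=1, q4=0, q5=1}.
              branch 2.2.2.2 (add !q2):
                × closes — contains both q2 and !q2.
11 branches closed, 11 open.
Each open branch fixes some atoms; the unmentioned ones are free. Counting distinct full assignments: branch {q1=1, q2=1, q3=0, q4=1, q5=0} (none free) contributes 1 new; branch {q1=1, q2=1, q3=0, q4=1} (q5) contributes 1 new; branch {q1=1, q2=1, q4=1, q5=0} (q3) contributes 1 new; branch {q1=1, q2=1, q4=1} (q3, q5) contributes 1 new; branch {q1=1, q2=1, q4=1, q5=1} (q3) contributes 0 new; branch {q1=1, q2=1, q3=1, q4=0, q5=0} (none free) contributes 1 new; branch {q1=0, q2=1, q3=1, q4=0, q5=0} (none free) contributes 1 new; branch {q1=1, q2=1, q4=0, q5=1} (q3) contributes 2 new; branch {q1=0, q2=1, q4=0, q5=1} (q3) contributes 2 new; branch {q1=0, q2=1, q3=1, q4=0, q5=0} (none free) contributes 0 new; branch {q1=0, q2=1, q4=0, q5=1} (q3) contributes 0 new. Total: 10.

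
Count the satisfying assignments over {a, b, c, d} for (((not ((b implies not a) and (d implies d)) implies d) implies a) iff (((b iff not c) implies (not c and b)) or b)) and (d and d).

4

Initial set: {((((not ((b implies not a) and (d implies d)) implies d) implies a) iff (((b iff not c) implies (not c and b)) or b)) and (d and d))}.
((((not ((b implies not a) and (d implies d)) implies d) implies a) iff (((b iff not c) implies (not c and b)) or b)) and (d and d)): α-rule — add (((not ((b implies not a) and (d implies d)) implies d) implies a) iff (((b iff not c) implies (not c and b)) or b)), (d and d).
(d and d): α-rule — add d, d.
(((not ((b implies not a) and (d implies d)) implies d) implies a) iff (((b iff not c) implies (not c and b)) or b)): β-rule — branch into ((not ((b implies not a) and (d implies d)) implies d) implies a), (((b iff not c) implies (not c and b)) or b)  //  not ((not ((b implies not a) and (d implies d)) implies d) implies a), not (((b iff not c) implies (not c and b)) or b).
  branch 1 (add ((not ((b implies not a) and (d implies d)) implies d) implies a), (((b iff not c) implies (not c and b)) or b)):
    ((not ((b implies not a) and (d implies d)) implies d) implies a): β-rule — branch into not (not ((b implies not a) and (d implies d)) implies d)  //  a.
      branch 1.1 (add not (not ((b implies not a) and (d implies d)) implies d)):
        not (not ((b implies not a) and (d implies d)) implies d): α-rule — add not ((b implies not a) and (d implies d)), not d.
        × closes — contains both d and not d.
      branch 1.2 (add a):
        (((b iff not c) implies (not c and b)) or b): β-rule — branch into ((b iff not c) implies (not c and b))  //  b.
          branch 1.2.1 (add ((b iff not c) implies (not c and b))):
            ((b iff not c) implies (not c and b)): β-rule — branch into not (b iff not c)  //  (not c and b).
              branch 1.2.1.1 (add not (b iff not c)):
                not (b iff not c): β-rule — branch into b, not not c  //  not b, not c.
                  branch 1.2.1.1.1 (add b, not not c):
                    ○ open, literals {a=1, b=1, c=1, d=1}.
                  branch 1.2.1.1.2 (add not b, not c):
                    ○ open, literals {a=1, b=0, c=0, d=1}.
              branch 1.2.1.2 (add (not c and b)):
                (not c and b): α-rule — add not c, b.
                ○ open, literals {a=1, b=1, c=0, d=1}.
          branch 1.2.2 (add b):
            ○ open, literals {a=1, b=1, d=1}.
  branch 2 (add not ((not ((b implies not a) and (d implies d)) implies d) implies a), not (((b iff not c) implies (not c and b)) or b)):
    not ((not ((b implies not a) and (d implies d)) implies d) implies a): α-rule — add (not ((b implies not a) and (d implies d)) implies d), not a.
    not (((b iff not c) implies (not c and b)) or b): α-rule — add not ((b iff not c) implies (not c and b)), not b.
    not ((b iff not c) implies (not c and b)): α-rule — add (b iff not c), not (not c and b).
    (not ((b implies not a) and (d implies d)) implies d): β-rule — branch into not not ((b implies not a) and (d implies d))  //  d.
      branch 2.1 (add not not ((b implies not a) and (d implies d))):
        not not ((b implies not a) and (d implies d)): α-rule — add (b implies not a), (d implies d).
        (b iff not c): β-rule — branch into b, not c  //  not b, not not c.
          branch 2.1.1 (add b, not c):
            × closes — contains both b and not b.
          branch 2.1.2 (add not b, not not c):
            not (not c and b): β-rule — branch into not not c  //  not b.
              branch 2.1.2.1 (add not not c):
                (b implies not a): β-rule — branch into not b  //  not a.
                  branch 2.1.2.1.1 (add not b):
                    (d implies d): β-rule — branch into not d  //  d.
                      branch 2.1.2.1.1.1 (add not d):
                        × closes — contains both d and not d.
                      branch 2.1.2.1.1.2 (add d):
                        ○ open, literals {a=0, b=0, c=1, d=1}.
                  branch 2.1.2.1.2 (add not a):
                    (d implies d): β-rule — branch into not d  //  d.
                      branch 2.1.2.1.2.1 (add not d):
                        × closes — contains both d and not d.
                      branch 2.1.2.1.2.2 (add d):
                        ○ open, literals {a=0, b=0, c=1, d=1}.
              branch 2.1.2.2 (add not b):
                (b implies not a): β-rule — branch into not b  //  not a.
                  branch 2.1.2.2.1 (add not b):
                    (d implies d): β-rule — branch into not d  //  d.
                      branch 2.1.2.2.1.1 (add not d):
                        × closes — contains both d and not d.
                      branch 2.1.2.2.1.2 (add d):
                        ○ open, literals {a=0, b=0, c=1, d=1}.
                  branch 2.1.2.2.2 (add not a):
                    (d implies d): β-rule — branch into not d  //  d.
                      branch 2.1.2.2.2.1 (add not d):
                        × closes — contains both d and not d.
                      branch 2.1.2.2.2.2 (add d):
                        ○ open, literals {a=0, b=0, c=1, d=1}.
      branch 2.2 (add d):
        (b iff not c): β-rule — branch into b, not c  //  not b, not not c.
          branch 2.2.1 (add b, not c):
            × closes — contains both b and not b.
          branch 2.2.2 (add not b, not not c):
            not (not c and b): β-rule — branch into not not c  //  not b.
              branch 2.2.2.1 (add not not c):
                ○ open, literals {a=0, b=0, c=1, d=1}.
              branch 2.2.2.2 (add not b):
                ○ open, literals {a=0, b=0, c=1, d=1}.
7 branches closed, 10 open.
Each open branch fixes some atoms; the unmentioned ones are free. Counting distinct full assignments: branch {a=1, b=1, c=1, d=1} (none free) contributes 1 new; branch {a=1, b=0, c=0, d=1} (none free) contributes 1 new; branch {a=1, b=1, c=0, d=1} (none free) contributes 1 new; branch {a=1, b=1, d=1} (c) contributes 0 new; branch {a=0, b=0, c=1, d=1} (none free) contributes 1 new; branch {a=0, b=0, c=1, d=1} (none free) contributes 0 new; branch {a=0, b=0, c=1, d=1} (none free) contributes 0 new; branch {a=0, b=0, c=1, d=1} (none free) contributes 0 new; branch {a=0, b=0, c=1, d=1} (none free) contributes 0 new; branch {a=0, b=0, c=1, d=1} (none free) contributes 0 new. Total: 4.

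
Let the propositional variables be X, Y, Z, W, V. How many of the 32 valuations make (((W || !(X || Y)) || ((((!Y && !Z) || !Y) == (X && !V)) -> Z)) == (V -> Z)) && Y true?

Initial set: {((((W || !(X || Y)) || ((((!Y && !Z) || !Y) == (X && !V)) -> Z)) == (V -> Z)) && Y)}.
((((W || !(X || Y)) || ((((!Y && !Z) || !Y) == (X && !V)) -> Z)) == (V -> Z)) && Y): α-rule — add (((W || !(X || Y)) || ((((!Y && !Z) || !Y) == (X && !V)) -> Z)) == (V -> Z)), Y.
(((W || !(X || Y)) || ((((!Y && !Z) || !Y) == (X && !V)) -> Z)) == (V -> Z)): β-rule — branch into ((W || !(X || Y)) || ((((!Y && !Z) || !Y) == (X && !V)) -> Z)), (V -> Z)  //  !((W || !(X || Y)) || ((((!Y && !Z) || !Y) == (X && !V)) -> Z)), !(V -> Z).
  branch 1 (add ((W || !(X || Y)) || ((((!Y && !Z) || !Y) == (X && !V)) -> Z)), (V -> Z)):
    ((W || !(X || Y)) || ((((!Y && !Z) || !Y) == (X && !V)) -> Z)): β-rule — branch into (W || !(X || Y))  //  ((((!Y && !Z) || !Y) == (X && !V)) -> Z).
      branch 1.1 (add (W || !(X || Y))):
        (V -> Z): β-rule — branch into !V  //  Z.
          branch 1.1.1 (add !V):
            (W || !(X || Y)): β-rule — branch into W  //  !(X || Y).
              branch 1.1.1.1 (add W):
                ○ open, literals {V=0, W=1, Y=1}.
              branch 1.1.1.2 (add !(X || Y)):
                !(X || Y): α-rule — add !X, !Y.
                × closes — contains both Y and !Y.
          branch 1.1.2 (add Z):
            (W || !(X || Y)): β-rule — branch into W  //  !(X || Y).
              branch 1.1.2.1 (add W):
                ○ open, literals {W=1, Y=1, Z=1}.
              branch 1.1.2.2 (add !(X || Y)):
                !(X || Y): α-rule — add !X, !Y.
                × closes — contains both Y and !Y.
      branch 1.2 (add ((((!Y && !Z) || !Y) == (X && !V)) -> Z)):
        (V -> Z): β-rule — branch into !V  //  Z.
          branch 1.2.1 (add !V):
            ((((!Y && !Z) || !Y) == (X && !V)) -> Z): β-rule — branch into !(((!Y && !Z) || !Y) == (X && !V))  //  Z.
              branch 1.2.1.1 (add !(((!Y && !Z) || !Y) == (X && !V))):
                !(((!Y && !Z) || !Y) == (X && !V)): β-rule — branch into ((!Y && !Z) || !Y), !(X && !V)  //  !((!Y && !Z) || !Y), (X && !V).
                  branch 1.2.1.1.1 (add ((!Y && !Z) || !Y), !(X && !V)):
                    ((!Y && !Z) || !Y): β-rule — branch into (!Y && !Z)  //  !Y.
                      branch 1.2.1.1.1.1 (add (!Y && !Z)):
                        (!Y && !Z): α-rule — add !Y, !Z.
                        × closes — contains both Y and !Y.
                      branch 1.2.1.1.1.2 (add !Y):
                        × closes — contains both Y and !Y.
                  branch 1.2.1.1.2 (add !((!Y && !Z) || !Y), (X && !V)):
                    !((!Y && !Z) || !Y): α-rule — add !(!Y && !Z), !!Y.
                    (X && !V): α-rule — add X, !V.
                    !(!Y && !Z): β-rule — branch into !!Y  //  !!Z.
                      branch 1.2.1.1.2.1 (add !!Y):
                        ○ open, literals {V=0, X=1, Y=1}.
                      branch 1.2.1.1.2.2 (add !!Z):
                        ○ open, literals {V=0, X=1, Y=1, Z=1}.
              branch 1.2.1.2 (add Z):
                ○ open, literals {V=0, Y=1, Z=1}.
          branch 1.2.2 (add Z):
            ((((!Y && !Z) || !Y) == (X && !V)) -> Z): β-rule — branch into !(((!Y && !Z) || !Y) == (X && !V))  //  Z.
              branch 1.2.2.1 (add !(((!Y && !Z) || !Y) == (X && !V))):
                !(((!Y && !Z) || !Y) == (X && !V)): β-rule — branch into ((!Y && !Z) || !Y), !(X && !V)  //  !((!Y && !Z) || !Y), (X && !V).
                  branch 1.2.2.1.1 (add ((!Y && !Z) || !Y), !(X && !V)):
                    ((!Y && !Z) || !Y): β-rule — branch into (!Y && !Z)  //  !Y.
                      branch 1.2.2.1.1.1 (add (!Y && !Z)):
                        (!Y && !Z): α-rule — add !Y, !Z.
                        × closes — contains both Y and !Y.
                      branch 1.2.2.1.1.2 (add !Y):
                        × closes — contains both Y and !Y.
                  branch 1.2.2.1.2 (add !((!Y && !Z) || !Y), (X && !V)):
                    !((!Y && !Z) || !Y): α-rule — add !(!Y && !Z), !!Y.
                    (X && !V): α-rule — add X, !V.
                    !(!Y && !Z): β-rule — branch into !!Y  //  !!Z.
                      branch 1.2.2.1.2.1 (add !!Y):
                        ○ open, literals {V=0, X=1, Y=1, Z=1}.
                      branch 1.2.2.1.2.2 (add !!Z):
                        ○ open, literals {V=0, X=1, Y=1, Z=1}.
              branch 1.2.2.2 (add Z):
                ○ open, literals {Y=1, Z=1}.
  branch 2 (add !((W || !(X || Y)) || ((((!Y && !Z) || !Y) == (X && !V)) -> Z)), !(V -> Z)):
    !((W || !(X || Y)) || ((((!Y && !Z) || !Y) == (X && !V)) -> Z)): α-rule — add !(W || !(X || Y)), !((((!Y && !Z) || !Y) == (X && !V)) -> Z).
    !(V -> Z): α-rule — add V, !Z.
    !(W || !(X || Y)): α-rule — add !W, !!(X || Y).
    !((((!Y && !Z) || !Y) == (X && !V)) -> Z): α-rule — add (((!Y && !Z) || !Y) == (X && !V)), !Z.
    !!(X || Y): β-rule — branch into X  //  Y.
      branch 2.1 (add X):
        (((!Y && !Z) || !Y) == (X && !V)): β-rule — branch into ((!Y && !Z) || !Y), (X && !V)  //  !((!Y && !Z) || !Y), !(X && !V).
          branch 2.1.1 (add ((!Y && !Z) || !Y), (X && !V)):
            (X && !V): α-rule — add X, !V.
            × closes — contains both V and !V.
          branch 2.1.2 (add !((!Y && !Z) || !Y), !(X && !V)):
            !((!Y && !Z) || !Y): α-rule — add !(!Y && !Z), !!Y.
            !(X && !V): β-rule — branch into !X  //  !!V.
              branch 2.1.2.1 (add !X):
                × closes — contains both X and !X.
              branch 2.1.2.2 (add !!V):
                !(!Y && !Z): β-rule — branch into !!Y  //  !!Z.
                  branch 2.1.2.2.1 (add !!Y):
                    ○ open, literals {V=1, W=0, X=1, Y=1, Z=0}.
                  branch 2.1.2.2.2 (add !!Z):
                    × closes — contains both Z and !Z.
      branch 2.2 (add Y):
        (((!Y && !Z) || !Y) == (X && !V)): β-rule — branch into ((!Y && !Z) || !Y), (X && !V)  //  !((!Y && !Z) || !Y), !(X && !V).
          branch 2.2.1 (add ((!Y && !Z) || !Y), (X && !V)):
            (X && !V): α-rule — add X, !V.
            × closes — contains both V and !V.
          branch 2.2.2 (add !((!Y && !Z) || !Y), !(X && !V)):
            !((!Y && !Z) || !Y): α-rule — add !(!Y && !Z), !!Y.
            !(X && !V): β-rule — branch into !X  //  !!V.
              branch 2.2.2.1 (add !X):
                !(!Y && !Z): β-rule — branch into !!Y  //  !!Z.
                  branch 2.2.2.1.1 (add !!Y):
                    ○ open, literals {V=1, W=0, X=0, Y=1, Z=0}.
                  branch 2.2.2.1.2 (add !!Z):
                    × closes — contains both Z and !Z.
              branch 2.2.2.2 (add !!V):
                !(!Y && !Z): β-rule — branch into !!Y  //  !!Z.
                  branch 2.2.2.2.1 (add !!Y):
                    ○ open, literals {V=1, W=0, Y=1, Z=0}.
                  branch 2.2.2.2.2 (add !!Z):
                    × closes — contains both Z and !Z.
12 branches closed, 11 open.
Each open branch fixes some atoms; the unmentioned ones are free. Counting distinct full assignments: branch {V=0, W=1, Y=1} (X, Z) contributes 4 new; branch {W=1, Y=1, Z=1} (X, V) contributes 2 new; branch {V=0, X=1, Y=1} (Z, W) contributes 2 new; branch {V=0, X=1, Y=1, Z=1} (W) contributes 0 new; branch {V=0, Y=1, Z=1} (X, W) contributes 1 new; branch {V=0, X=1, Y=1, Z=1} (W) contributes 0 new; branch {V=0, X=1, Y=1, Z=1} (W) contributes 0 new; branch {Y=1, Z=1} (X, W, V) contributes 2 new; branch {V=1, W=0, X=1, Y=1, Z=0} (none free) contributes 1 new; branch {V=1, W=0, X=0, Y=1, Z=0} (none free) contributes 1 new; branch {V=1, W=0, Y=1, Z=0} (X) contributes 0 new. Total: 13.

13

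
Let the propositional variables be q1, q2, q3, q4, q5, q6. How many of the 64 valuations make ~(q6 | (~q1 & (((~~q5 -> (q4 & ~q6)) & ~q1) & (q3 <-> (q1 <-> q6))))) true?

26

Initial set: {~(q6 | (~q1 & (((~~q5 -> (q4 & ~q6)) & ~q1) & (q3 <-> (q1 <-> q6)))))}.
~(q6 | (~q1 & (((~~q5 -> (q4 & ~q6)) & ~q1) & (q3 <-> (q1 <-> q6))))): α-rule — add ~q6, ~(~q1 & (((~~q5 -> (q4 & ~q6)) & ~q1) & (q3 <-> (q1 <-> q6)))).
~(~q1 & (((~~q5 -> (q4 & ~q6)) & ~q1) & (q3 <-> (q1 <-> q6)))): β-rule — branch into ~~q1  //  ~(((~~q5 -> (q4 & ~q6)) & ~q1) & (q3 <-> (q1 <-> q6))).
  branch 1 (add ~~q1):
    ○ open, literals {q1=1, q6=0}.
  branch 2 (add ~(((~~q5 -> (q4 & ~q6)) & ~q1) & (q3 <-> (q1 <-> q6)))):
    ~(((~~q5 -> (q4 & ~q6)) & ~q1) & (q3 <-> (q1 <-> q6))): β-rule — branch into ~((~~q5 -> (q4 & ~q6)) & ~q1)  //  ~(q3 <-> (q1 <-> q6)).
      branch 2.1 (add ~((~~q5 -> (q4 & ~q6)) & ~q1)):
        ~((~~q5 -> (q4 & ~q6)) & ~q1): β-rule — branch into ~(~~q5 -> (q4 & ~q6))  //  ~~q1.
          branch 2.1.1 (add ~(~~q5 -> (q4 & ~q6))):
            ~(~~q5 -> (q4 & ~q6)): α-rule — add ~~q5, ~(q4 & ~q6).
            ~~q5: drop double negation, giving q5.
            ~(q4 & ~q6): β-rule — branch into ~q4  //  ~~q6.
              branch 2.1.1.1 (add ~q4):
                ○ open, literals {q4=0, q5=1, q6=0}.
              branch 2.1.1.2 (add ~~q6):
                × closes — contains both q6 and ~q6.
          branch 2.1.2 (add ~~q1):
            ○ open, literals {q1=1, q6=0}.
      branch 2.2 (add ~(q3 <-> (q1 <-> q6))):
        ~(q3 <-> (q1 <-> q6)): β-rule — branch into q3, ~(q1 <-> q6)  //  ~q3, (q1 <-> q6).
          branch 2.2.1 (add q3, ~(q1 <-> q6)):
            ~(q1 <-> q6): β-rule — branch into q1, ~q6  //  ~q1, q6.
              branch 2.2.1.1 (add q1, ~q6):
                ○ open, literals {q1=1, q3=1, q6=0}.
              branch 2.2.1.2 (add ~q1, q6):
                × closes — contains both q6 and ~q6.
          branch 2.2.2 (add ~q3, (q1 <-> q6)):
            (q1 <-> q6): β-rule — branch into q1, q6  //  ~q1, ~q6.
              branch 2.2.2.1 (add q1, q6):
                × closes — contains both q6 and ~q6.
              branch 2.2.2.2 (add ~q1, ~q6):
                ○ open, literals {q1=0, q3=0, q6=0}.
3 branches closed, 5 open.
Each open branch fixes some atoms; the unmentioned ones are free. Counting distinct full assignments: branch {q1=1, q6=0} (q2, q3, q4, q5) contributes 16 new; branch {q4=0, q5=1, q6=0} (q1, q2, q3) contributes 4 new; branch {q1=1, q6=0} (q2, q3, q4, q5) contributes 0 new; branch {q1=1, q3=1, q6=0} (q2, q4, q5) contributes 0 new; branch {q1=0, q3=0, q6=0} (q2, q4, q5) contributes 6 new. Total: 26.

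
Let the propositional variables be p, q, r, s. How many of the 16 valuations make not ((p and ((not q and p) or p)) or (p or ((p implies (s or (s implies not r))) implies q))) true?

4

Initial set: {T not ((p and ((not q and p) or p)) or (p or ((p implies (s or (s implies not r))) implies q)))}.
T not ((p and ((not q and p) or p)) or (p or ((p implies (s or (s implies not r))) implies q))): α-rule — add F (p and ((not q and p) or p)), F (p or ((p implies (s or (s implies not r))) implies q)).
F (p or ((p implies (s or (s implies not r))) implies q)): α-rule — add F p, F ((p implies (s or (s implies not r))) implies q).
F ((p implies (s or (s implies not r))) implies q): α-rule — add T (p implies (s or (s implies not r))), F q.
F (p and ((not q and p) or p)): β-rule — branch into F p  //  F ((not q and p) or p).
  branch 1 (add F p):
    T (p implies (s or (s implies not r))): β-rule — branch into F p  //  T (s or (s implies not r)).
      branch 1.1 (add F p):
        ○ open, literals {p=false, q=false}.
      branch 1.2 (add T (s or (s implies not r))):
        T (s or (s implies not r)): β-rule — branch into T s  //  T (s implies not r).
          branch 1.2.1 (add T s):
            ○ open, literals {p=false, q=false, s=true}.
          branch 1.2.2 (add T (s implies not r)):
            T (s implies not r): β-rule — branch into F s  //  T not r.
              branch 1.2.2.1 (add F s):
                ○ open, literals {p=false, q=false, s=false}.
              branch 1.2.2.2 (add T not r):
                ○ open, literals {p=false, q=false, r=false}.
  branch 2 (add F ((not q and p) or p)):
    F ((not q and p) or p): α-rule — add F (not q and p), F p.
    T (p implies (s or (s implies not r))): β-rule — branch into F p  //  T (s or (s implies not r)).
      branch 2.1 (add F p):
        F (not q and p): β-rule — branch into F not q  //  F p.
          branch 2.1.1 (add F not q):
            × closes — contains both q and not q.
          branch 2.1.2 (add F p):
            ○ open, literals {p=false, q=false}.
      branch 2.2 (add T (s or (s implies not r))):
        F (not q and p): β-rule — branch into F not q  //  F p.
          branch 2.2.1 (add F not q):
            × closes — contains both q and not q.
          branch 2.2.2 (add F p):
            T (s or (s implies not r)): β-rule — branch into T s  //  T (s implies not r).
              branch 2.2.2.1 (add T s):
                ○ open, literals {p=false, q=false, s=true}.
              branch 2.2.2.2 (add T (s implies not r)):
                T (s implies not r): β-rule — branch into F s  //  T not r.
                  branch 2.2.2.2.1 (add F s):
                    ○ open, literals {p=false, q=false, s=false}.
                  branch 2.2.2.2.2 (add T not r):
                    ○ open, literals {p=false, q=false, r=false}.
2 branches closed, 8 open.
Each open branch fixes some atoms; the unmentioned ones are free. Counting distinct full assignments: branch {p=false, q=false} (r, s) contributes 4 new; branch {p=false, q=false, s=true} (r) contributes 0 new; branch {p=false, q=false, s=false} (r) contributes 0 new; branch {p=false, q=false, r=false} (s) contributes 0 new; branch {p=false, q=false} (r, s) contributes 0 new; branch {p=false, q=false, s=true} (r) contributes 0 new; branch {p=false, q=false, s=false} (r) contributes 0 new; branch {p=false, q=false, r=false} (s) contributes 0 new. Total: 4.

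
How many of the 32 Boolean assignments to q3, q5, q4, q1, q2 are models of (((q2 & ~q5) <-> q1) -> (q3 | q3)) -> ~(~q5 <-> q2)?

20

Initial set: {T ((((q2 & ~q5) <-> q1) -> (q3 | q3)) -> ~(~q5 <-> q2))}.
T ((((q2 & ~q5) <-> q1) -> (q3 | q3)) -> ~(~q5 <-> q2)): β-rule — branch into F (((q2 & ~q5) <-> q1) -> (q3 | q3))  //  T ~(~q5 <-> q2).
  branch 1 (add F (((q2 & ~q5) <-> q1) -> (q3 | q3))):
    F (((q2 & ~q5) <-> q1) -> (q3 | q3)): α-rule — add T ((q2 & ~q5) <-> q1), F (q3 | q3).
    F (q3 | q3): α-rule — add F q3, F q3.
    T ((q2 & ~q5) <-> q1): β-rule — branch into T (q2 & ~q5), T q1  //  F (q2 & ~q5), F q1.
      branch 1.1 (add T (q2 & ~q5), T q1):
        T (q2 & ~q5): α-rule — add T q2, T ~q5.
        ○ open, literals {q1=true, q2=true, q3=false, q5=false}.
      branch 1.2 (add F (q2 & ~q5), F q1):
        F (q2 & ~q5): β-rule — branch into F q2  //  F ~q5.
          branch 1.2.1 (add F q2):
            ○ open, literals {q1=false, q2=false, q3=false}.
          branch 1.2.2 (add F ~q5):
            ○ open, literals {q1=false, q3=false, q5=true}.
  branch 2 (add T ~(~q5 <-> q2)):
    T ~(~q5 <-> q2): β-rule — branch into T ~q5, F q2  //  F ~q5, T q2.
      branch 2.1 (add T ~q5, F q2):
        ○ open, literals {q2=false, q5=false}.
      branch 2.2 (add F ~q5, T q2):
        ○ open, literals {q2=true, q5=true}.
0 branches closed, 5 open.
Each open branch fixes some atoms; the unmentioned ones are free. Counting distinct full assignments: branch {q1=true, q2=true, q3=false, q5=false} (q4) contributes 2 new; branch {q1=false, q2=false, q3=false} (q5, q4) contributes 4 new; branch {q1=false, q3=false, q5=true} (q4, q2) contributes 2 new; branch {q2=false, q5=false} (q3, q4, q1) contributes 6 new; branch {q2=true, q5=true} (q3, q4, q1) contributes 6 new. Total: 20.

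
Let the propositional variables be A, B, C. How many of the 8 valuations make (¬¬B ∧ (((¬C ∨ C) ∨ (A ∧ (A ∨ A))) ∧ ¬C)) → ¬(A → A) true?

6

Initial set: {((¬¬B ∧ (((¬C ∨ C) ∨ (A ∧ (A ∨ A))) ∧ ¬C)) → ¬(A → A))}.
((¬¬B ∧ (((¬C ∨ C) ∨ (A ∧ (A ∨ A))) ∧ ¬C)) → ¬(A → A)): β-rule — branch into ¬(¬¬B ∧ (((¬C ∨ C) ∨ (A ∧ (A ∨ A))) ∧ ¬C))  //  ¬(A → A).
  branch 1 (add ¬(¬¬B ∧ (((¬C ∨ C) ∨ (A ∧ (A ∨ A))) ∧ ¬C))):
    ¬(¬¬B ∧ (((¬C ∨ C) ∨ (A ∧ (A ∨ A))) ∧ ¬C)): β-rule — branch into ¬¬¬B  //  ¬(((¬C ∨ C) ∨ (A ∧ (A ∨ A))) ∧ ¬C).
      branch 1.1 (add ¬¬¬B):
        ¬¬¬B: drop double negation, giving ¬B.
        ○ open, literals {B=0}.
      branch 1.2 (add ¬(((¬C ∨ C) ∨ (A ∧ (A ∨ A))) ∧ ¬C)):
        ¬(((¬C ∨ C) ∨ (A ∧ (A ∨ A))) ∧ ¬C): β-rule — branch into ¬((¬C ∨ C) ∨ (A ∧ (A ∨ A)))  //  ¬¬C.
          branch 1.2.1 (add ¬((¬C ∨ C) ∨ (A ∧ (A ∨ A)))):
            ¬((¬C ∨ C) ∨ (A ∧ (A ∨ A))): α-rule — add ¬(¬C ∨ C), ¬(A ∧ (A ∨ A)).
            ¬(¬C ∨ C): α-rule — add ¬¬C, ¬C.
            × closes — contains both C and ¬C.
          branch 1.2.2 (add ¬¬C):
            ○ open, literals {C=1}.
  branch 2 (add ¬(A → A)):
    ¬(A → A): α-rule — add A, ¬A.
    × closes — contains both A and ¬A.
2 branches closed, 2 open.
Each open branch fixes some atoms; the unmentioned ones are free. Counting distinct full assignments: branch {B=0} (A, C) contributes 4 new; branch {C=1} (A, B) contributes 2 new. Total: 6.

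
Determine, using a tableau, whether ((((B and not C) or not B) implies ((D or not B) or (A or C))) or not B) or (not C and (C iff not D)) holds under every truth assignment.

Not valid

Assume the negation and expand:
Initial set: {not (((((B and not C) or not B) implies ((D or not B) or (A or C))) or not B) or (not C and (C iff not D)))}.
not (((((B and not C) or not B) implies ((D or not B) or (A or C))) or not B) or (not C and (C iff not D))): α-rule — add not ((((B and not C) or not B) implies ((D or not B) or (A or C))) or not B), not (not C and (C iff not D)).
not ((((B and not C) or not B) implies ((D or not B) or (A or C))) or not B): α-rule — add not (((B and not C) or not B) implies ((D or not B) or (A or C))), not not B.
not (((B and not C) or not B) implies ((D or not B) or (A or C))): α-rule — add ((B and not C) or not B), not ((D or not B) or (A or C)).
not ((D or not B) or (A or C)): α-rule — add not (D or not B), not (A or C).
not (D or not B): α-rule — add not D, not not B.
not (A or C): α-rule — add not A, not C.
not (not C and (C iff not D)): β-rule — branch into not not C  //  not (C iff not D).
  branch 1 (add not not C):
    × closes — contains both C and not C.
  branch 2 (add not (C iff not D)):
    ((B and not C) or not B): β-rule — branch into (B and not C)  //  not B.
      branch 2.1 (add (B and not C)):
        (B and not C): α-rule — add B, not C.
        not (C iff not D): β-rule — branch into C, not not D  //  not C, not D.
          branch 2.1.1 (add C, not not D):
            × closes — contains both C and not C.
          branch 2.1.2 (add not C, not D):
            ○ open, literals {A=F, B=T, C=F, D=F}.
      branch 2.2 (add not B):
        × closes — contains both B and not B.
3 branches closed, 1 open.
An open branch gives a countermodel: A=F, B=T, C=F, D=F (unmentioned atoms arbitrary); under it the original formula is false.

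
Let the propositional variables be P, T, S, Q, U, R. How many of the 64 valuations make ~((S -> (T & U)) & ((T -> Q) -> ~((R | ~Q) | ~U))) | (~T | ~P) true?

56

Initial set: {T (~((S -> (T & U)) & ((T -> Q) -> ~((R | ~Q) | ~U))) | (~T | ~P))}.
T (~((S -> (T & U)) & ((T -> Q) -> ~((R | ~Q) | ~U))) | (~T | ~P)): β-rule — branch into T ~((S -> (T & U)) & ((T -> Q) -> ~((R | ~Q) | ~U)))  //  T (~T | ~P).
  branch 1 (add T ~((S -> (T & U)) & ((T -> Q) -> ~((R | ~Q) | ~U)))):
    T ~((S -> (T & U)) & ((T -> Q) -> ~((R | ~Q) | ~U))): β-rule — branch into F (S -> (T & U))  //  F ((T -> Q) -> ~((R | ~Q) | ~U)).
      branch 1.1 (add F (S -> (T & U))):
        F (S -> (T & U)): α-rule — add T S, F (T & U).
        F (T & U): β-rule — branch into F T  //  F U.
          branch 1.1.1 (add F T):
            ○ open, literals {S=1, T=0}.
          branch 1.1.2 (add F U):
            ○ open, literals {S=1, U=0}.
      branch 1.2 (add F ((T -> Q) -> ~((R | ~Q) | ~U))):
        F ((T -> Q) -> ~((R | ~Q) | ~U)): α-rule — add T (T -> Q), F ~((R | ~Q) | ~U).
        T (T -> Q): β-rule — branch into F T  //  T Q.
          branch 1.2.1 (add F T):
            F ~((R | ~Q) | ~U): β-rule — branch into T (R | ~Q)  //  T ~U.
              branch 1.2.1.1 (add T (R | ~Q)):
                T (R | ~Q): β-rule — branch into T R  //  T ~Q.
                  branch 1.2.1.1.1 (add T R):
                    ○ open, literals {R=1, T=0}.
                  branch 1.2.1.1.2 (add T ~Q):
                    ○ open, literals {Q=0, T=0}.
              branch 1.2.1.2 (add T ~U):
                ○ open, literals {T=0, U=0}.
          branch 1.2.2 (add T Q):
            F ~((R | ~Q) | ~U): β-rule — branch into T (R | ~Q)  //  T ~U.
              branch 1.2.2.1 (add T (R | ~Q)):
                T (R | ~Q): β-rule — branch into T R  //  T ~Q.
                  branch 1.2.2.1.1 (add T R):
                    ○ open, literals {Q=1, R=1}.
                  branch 1.2.2.1.2 (add T ~Q):
                    × closes — contains both Q and ~Q.
              branch 1.2.2.2 (add T ~U):
                ○ open, literals {Q=1, U=0}.
  branch 2 (add T (~T | ~P)):
    T (~T | ~P): β-rule — branch into T ~T  //  T ~P.
      branch 2.1 (add T ~T):
        ○ open, literals {T=0}.
      branch 2.2 (add T ~P):
        ○ open, literals {P=0}.
1 branch closed, 9 open.
Each open branch fixes some atoms; the unmentioned ones are free. Counting distinct full assignments: branch {S=1, T=0} (P, Q, U, R) contributes 16 new; branch {S=1, U=0} (P, T, Q, R) contributes 8 new; branch {R=1, T=0} (P, S, Q, U) contributes 8 new; branch {Q=0, T=0} (P, S, U, R) contributes 4 new; branch {T=0, U=0} (P, S, Q, R) contributes 2 new; branch {Q=1, R=1} (P, T, S, U) contributes 6 new; branch {Q=1, U=0} (P, T, S, R) contributes 2 new; branch {T=0} (P, S, Q, U, R) contributes 2 new; branch {P=0} (T, S, Q, U, R) contributes 8 new. Total: 56.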